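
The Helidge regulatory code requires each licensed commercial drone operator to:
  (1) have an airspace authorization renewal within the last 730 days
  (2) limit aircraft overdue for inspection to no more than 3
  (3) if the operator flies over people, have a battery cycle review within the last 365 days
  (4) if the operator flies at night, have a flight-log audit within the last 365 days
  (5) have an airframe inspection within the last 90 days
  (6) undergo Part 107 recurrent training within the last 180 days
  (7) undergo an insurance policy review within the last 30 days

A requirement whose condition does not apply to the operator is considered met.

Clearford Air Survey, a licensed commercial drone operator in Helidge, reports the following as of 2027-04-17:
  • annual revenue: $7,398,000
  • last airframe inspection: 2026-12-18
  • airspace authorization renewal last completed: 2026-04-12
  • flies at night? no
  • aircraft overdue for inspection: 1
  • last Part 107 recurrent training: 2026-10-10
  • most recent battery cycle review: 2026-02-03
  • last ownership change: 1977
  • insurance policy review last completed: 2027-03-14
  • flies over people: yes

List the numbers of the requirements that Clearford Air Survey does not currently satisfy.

1. airspace authorization renewal 370 days ago vs limit 730 → met
2. aircraft overdue for inspection 1 ≤ 3 → met
3. condition 'flies over people' holds; battery cycle review 438 days ago vs limit 365 → not met
4. condition 'flies at night' does not hold → requirement n/a → met
5. airframe inspection 120 days ago vs limit 90 → not met
6. Part 107 recurrent training 189 days ago vs limit 180 → not met
7. insurance policy review 34 days ago vs limit 30 → not met
Not met: 3, 5, 6, 7

3, 5, 6, 7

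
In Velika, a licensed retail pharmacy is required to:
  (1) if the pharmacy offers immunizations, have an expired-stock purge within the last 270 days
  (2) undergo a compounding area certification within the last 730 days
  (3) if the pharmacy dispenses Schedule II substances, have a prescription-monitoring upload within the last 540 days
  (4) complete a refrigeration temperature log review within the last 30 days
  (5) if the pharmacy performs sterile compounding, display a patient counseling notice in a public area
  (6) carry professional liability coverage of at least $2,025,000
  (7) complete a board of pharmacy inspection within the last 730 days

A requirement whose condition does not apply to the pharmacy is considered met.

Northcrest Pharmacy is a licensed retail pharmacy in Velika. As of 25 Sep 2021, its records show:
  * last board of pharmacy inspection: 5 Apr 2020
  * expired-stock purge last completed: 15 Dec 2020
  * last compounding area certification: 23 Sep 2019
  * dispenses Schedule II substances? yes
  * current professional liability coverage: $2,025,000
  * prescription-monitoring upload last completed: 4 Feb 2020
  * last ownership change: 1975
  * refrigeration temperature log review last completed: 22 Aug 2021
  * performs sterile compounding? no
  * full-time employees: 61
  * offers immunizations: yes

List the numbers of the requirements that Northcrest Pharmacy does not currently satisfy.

1. condition 'offers immunizations' holds; expired-stock purge 284 days ago vs limit 270 → not met
2. compounding area certification 733 days ago vs limit 730 → not met
3. condition 'dispenses Schedule II substances' holds; prescription-monitoring upload 599 days ago vs limit 540 → not met
4. refrigeration temperature log review 34 days ago vs limit 30 → not met
5. condition 'performs sterile compounding' does not hold → requirement n/a → met
6. professional liability coverage $2,025,000 ≥ $2,025,000 → met
7. board of pharmacy inspection 538 days ago vs limit 730 → met
Not met: 1, 2, 3, 4

1, 2, 3, 4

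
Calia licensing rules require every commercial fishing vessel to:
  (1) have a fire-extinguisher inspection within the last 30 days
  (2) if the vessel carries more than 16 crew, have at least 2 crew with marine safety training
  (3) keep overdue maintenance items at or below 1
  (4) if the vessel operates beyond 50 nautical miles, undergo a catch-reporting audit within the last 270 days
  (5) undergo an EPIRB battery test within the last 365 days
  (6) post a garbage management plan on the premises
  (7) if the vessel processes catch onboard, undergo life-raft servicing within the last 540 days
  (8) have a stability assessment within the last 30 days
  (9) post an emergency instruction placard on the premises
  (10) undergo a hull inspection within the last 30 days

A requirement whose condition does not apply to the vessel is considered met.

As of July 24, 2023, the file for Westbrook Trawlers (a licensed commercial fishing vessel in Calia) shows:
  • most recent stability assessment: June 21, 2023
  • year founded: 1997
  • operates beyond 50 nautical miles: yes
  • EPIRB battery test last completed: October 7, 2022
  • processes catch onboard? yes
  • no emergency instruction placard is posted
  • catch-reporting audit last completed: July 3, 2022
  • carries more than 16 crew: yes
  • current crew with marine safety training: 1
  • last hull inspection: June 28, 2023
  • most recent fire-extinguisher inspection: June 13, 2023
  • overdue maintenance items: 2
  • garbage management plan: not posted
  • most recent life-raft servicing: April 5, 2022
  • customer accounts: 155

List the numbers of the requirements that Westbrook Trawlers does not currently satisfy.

1. fire-extinguisher inspection 41 days ago vs limit 30 → not met
2. condition 'carries more than 16 crew' holds; crew with marine safety training 1 < 2 → not met
3. overdue maintenance items 2 > 1 → not met
4. condition 'operates beyond 50 nautical miles' holds; catch-reporting audit 386 days ago vs limit 270 → not met
5. EPIRB battery test 290 days ago vs limit 365 → met
6. garbage management plan absent → not met
7. condition 'processes catch onboard' holds; life-raft servicing 475 days ago vs limit 540 → met
8. stability assessment 33 days ago vs limit 30 → not met
9. emergency instruction placard absent → not met
10. hull inspection 26 days ago vs limit 30 → met
Not met: 1, 2, 3, 4, 6, 8, 9

1, 2, 3, 4, 6, 8, 9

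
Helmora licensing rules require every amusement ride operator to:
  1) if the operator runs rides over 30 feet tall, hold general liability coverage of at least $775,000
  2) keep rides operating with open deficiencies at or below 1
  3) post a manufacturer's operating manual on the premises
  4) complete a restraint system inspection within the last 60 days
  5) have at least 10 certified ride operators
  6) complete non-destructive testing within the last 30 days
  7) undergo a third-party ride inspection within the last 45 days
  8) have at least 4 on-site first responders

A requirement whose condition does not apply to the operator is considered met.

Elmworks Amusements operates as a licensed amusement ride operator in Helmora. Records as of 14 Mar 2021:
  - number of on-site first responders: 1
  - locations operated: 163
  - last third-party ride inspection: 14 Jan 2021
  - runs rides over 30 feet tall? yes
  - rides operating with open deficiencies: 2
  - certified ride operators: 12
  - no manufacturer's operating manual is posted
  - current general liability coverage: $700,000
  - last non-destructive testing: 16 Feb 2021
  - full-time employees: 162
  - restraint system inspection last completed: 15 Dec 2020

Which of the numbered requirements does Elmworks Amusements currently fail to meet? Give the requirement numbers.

1, 2, 3, 4, 7, 8

1. condition 'runs rides over 30 feet tall' holds; general liability coverage $700,000 < $775,000 → not met
2. rides operating with open deficiencies 2 > 1 → not met
3. manufacturer's operating manual absent → not met
4. restraint system inspection 89 days ago vs limit 60 → not met
5. certified ride operators 12 ≥ 10 → met
6. non-destructive testing 26 days ago vs limit 30 → met
7. third-party ride inspection 59 days ago vs limit 45 → not met
8. on-site first responders 1 < 4 → not met
Not met: 1, 2, 3, 4, 7, 8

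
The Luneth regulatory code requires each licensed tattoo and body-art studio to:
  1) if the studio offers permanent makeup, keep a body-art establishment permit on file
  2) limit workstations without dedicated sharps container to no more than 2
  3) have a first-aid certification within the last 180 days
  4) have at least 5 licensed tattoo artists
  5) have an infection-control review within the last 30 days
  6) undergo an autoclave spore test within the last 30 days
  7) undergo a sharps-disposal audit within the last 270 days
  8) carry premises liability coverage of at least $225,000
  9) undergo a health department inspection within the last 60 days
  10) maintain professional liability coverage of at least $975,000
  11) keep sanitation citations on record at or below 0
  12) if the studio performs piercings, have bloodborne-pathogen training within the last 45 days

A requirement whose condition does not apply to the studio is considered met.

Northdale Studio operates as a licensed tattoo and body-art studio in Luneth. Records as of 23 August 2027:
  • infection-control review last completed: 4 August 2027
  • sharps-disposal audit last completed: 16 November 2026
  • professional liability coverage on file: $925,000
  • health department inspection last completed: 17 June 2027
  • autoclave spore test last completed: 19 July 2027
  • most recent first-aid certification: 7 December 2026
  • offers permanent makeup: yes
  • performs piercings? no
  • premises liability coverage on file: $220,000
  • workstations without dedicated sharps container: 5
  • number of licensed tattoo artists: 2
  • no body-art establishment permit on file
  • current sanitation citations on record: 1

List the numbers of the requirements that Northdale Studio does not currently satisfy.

1. condition 'offers permanent makeup' holds; body-art establishment permit absent → not met
2. workstations without dedicated sharps container 5 > 2 → not met
3. first-aid certification 259 days ago vs limit 180 → not met
4. licensed tattoo artists 2 < 5 → not met
5. infection-control review 19 days ago vs limit 30 → met
6. autoclave spore test 35 days ago vs limit 30 → not met
7. sharps-disposal audit 280 days ago vs limit 270 → not met
8. premises liability coverage $220,000 < $225,000 → not met
9. health department inspection 67 days ago vs limit 60 → not met
10. professional liability coverage $925,000 < $975,000 → not met
11. sanitation citations on record 1 > 0 → not met
12. condition 'performs piercings' does not hold → requirement n/a → met
Not met: 1, 2, 3, 4, 6, 7, 8, 9, 10, 11

1, 2, 3, 4, 6, 7, 8, 9, 10, 11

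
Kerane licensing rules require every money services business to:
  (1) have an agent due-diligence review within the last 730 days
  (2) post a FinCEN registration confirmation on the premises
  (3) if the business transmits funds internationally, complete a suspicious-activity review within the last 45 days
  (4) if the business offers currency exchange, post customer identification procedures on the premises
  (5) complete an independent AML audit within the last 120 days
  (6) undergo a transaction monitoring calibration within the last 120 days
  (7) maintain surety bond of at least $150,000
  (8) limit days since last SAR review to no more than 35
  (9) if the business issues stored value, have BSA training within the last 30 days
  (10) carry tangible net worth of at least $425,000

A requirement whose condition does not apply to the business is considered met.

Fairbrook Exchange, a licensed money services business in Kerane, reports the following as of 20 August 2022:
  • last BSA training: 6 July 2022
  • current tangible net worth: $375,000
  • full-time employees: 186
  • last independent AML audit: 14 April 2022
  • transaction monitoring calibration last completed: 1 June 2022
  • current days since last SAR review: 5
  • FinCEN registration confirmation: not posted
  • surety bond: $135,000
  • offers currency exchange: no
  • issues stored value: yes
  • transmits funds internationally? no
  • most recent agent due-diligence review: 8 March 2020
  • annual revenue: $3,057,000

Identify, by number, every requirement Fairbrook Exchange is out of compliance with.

1. agent due-diligence review 895 days ago vs limit 730 → not met
2. FinCEN registration confirmation absent → not met
3. condition 'transmits funds internationally' does not hold → requirement n/a → met
4. condition 'offers currency exchange' does not hold → requirement n/a → met
5. independent AML audit 128 days ago vs limit 120 → not met
6. transaction monitoring calibration 80 days ago vs limit 120 → met
7. surety bond $135,000 < $150,000 → not met
8. days since last SAR review 5 ≤ 35 → met
9. condition 'issues stored value' holds; BSA training 45 days ago vs limit 30 → not met
10. tangible net worth $375,000 < $425,000 → not met
Not met: 1, 2, 5, 7, 9, 10

1, 2, 5, 7, 9, 10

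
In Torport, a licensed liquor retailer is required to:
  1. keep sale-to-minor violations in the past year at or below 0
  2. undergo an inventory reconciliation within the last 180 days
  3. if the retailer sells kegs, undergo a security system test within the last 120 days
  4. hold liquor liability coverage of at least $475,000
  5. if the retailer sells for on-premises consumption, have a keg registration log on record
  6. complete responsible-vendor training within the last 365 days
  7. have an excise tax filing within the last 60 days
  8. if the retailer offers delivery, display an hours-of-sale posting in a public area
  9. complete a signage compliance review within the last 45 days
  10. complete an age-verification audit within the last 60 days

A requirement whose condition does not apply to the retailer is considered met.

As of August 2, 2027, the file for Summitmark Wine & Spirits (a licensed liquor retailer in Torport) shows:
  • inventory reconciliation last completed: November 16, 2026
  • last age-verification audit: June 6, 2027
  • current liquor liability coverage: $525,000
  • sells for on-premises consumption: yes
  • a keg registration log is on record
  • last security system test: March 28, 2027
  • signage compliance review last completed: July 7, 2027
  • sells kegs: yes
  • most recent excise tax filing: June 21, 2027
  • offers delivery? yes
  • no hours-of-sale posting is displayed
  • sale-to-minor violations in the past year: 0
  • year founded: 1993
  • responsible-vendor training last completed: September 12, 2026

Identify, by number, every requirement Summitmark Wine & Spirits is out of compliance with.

1. sale-to-minor violations in the past year 0 ≤ 0 → met
2. inventory reconciliation 259 days ago vs limit 180 → not met
3. condition 'sells kegs' holds; security system test 127 days ago vs limit 120 → not met
4. liquor liability coverage $525,000 ≥ $475,000 → met
5. condition 'sells for on-premises consumption' holds; keg registration log present → met
6. responsible-vendor training 324 days ago vs limit 365 → met
7. excise tax filing 42 days ago vs limit 60 → met
8. condition 'offers delivery' holds; hours-of-sale posting absent → not met
9. signage compliance review 26 days ago vs limit 45 → met
10. age-verification audit 57 days ago vs limit 60 → met
Not met: 2, 3, 8

2, 3, 8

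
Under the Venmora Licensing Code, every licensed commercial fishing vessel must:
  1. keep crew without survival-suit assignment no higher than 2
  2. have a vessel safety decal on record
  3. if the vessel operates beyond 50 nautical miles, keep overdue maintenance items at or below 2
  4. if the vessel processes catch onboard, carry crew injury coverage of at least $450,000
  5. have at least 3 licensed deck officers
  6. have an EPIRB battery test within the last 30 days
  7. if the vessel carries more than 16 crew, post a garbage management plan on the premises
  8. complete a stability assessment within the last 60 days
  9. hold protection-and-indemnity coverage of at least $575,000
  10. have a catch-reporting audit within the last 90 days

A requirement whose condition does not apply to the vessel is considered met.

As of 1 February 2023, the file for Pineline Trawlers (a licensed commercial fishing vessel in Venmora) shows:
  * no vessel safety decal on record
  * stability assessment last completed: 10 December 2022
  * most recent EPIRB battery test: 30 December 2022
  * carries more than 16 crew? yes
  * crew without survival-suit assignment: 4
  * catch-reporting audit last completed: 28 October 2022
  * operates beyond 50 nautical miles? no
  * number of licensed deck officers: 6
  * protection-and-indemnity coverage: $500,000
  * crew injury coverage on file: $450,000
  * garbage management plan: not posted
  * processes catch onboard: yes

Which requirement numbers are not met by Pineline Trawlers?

1. crew without survival-suit assignment 4 > 2 → not met
2. vessel safety decal absent → not met
3. condition 'operates beyond 50 nautical miles' does not hold → requirement n/a → met
4. condition 'processes catch onboard' holds; crew injury coverage $450,000 ≥ $450,000 → met
5. licensed deck officers 6 ≥ 3 → met
6. EPIRB battery test 33 days ago vs limit 30 → not met
7. condition 'carries more than 16 crew' holds; garbage management plan absent → not met
8. stability assessment 53 days ago vs limit 60 → met
9. protection-and-indemnity coverage $500,000 < $575,000 → not met
10. catch-reporting audit 96 days ago vs limit 90 → not met
Not met: 1, 2, 6, 7, 9, 10

1, 2, 6, 7, 9, 10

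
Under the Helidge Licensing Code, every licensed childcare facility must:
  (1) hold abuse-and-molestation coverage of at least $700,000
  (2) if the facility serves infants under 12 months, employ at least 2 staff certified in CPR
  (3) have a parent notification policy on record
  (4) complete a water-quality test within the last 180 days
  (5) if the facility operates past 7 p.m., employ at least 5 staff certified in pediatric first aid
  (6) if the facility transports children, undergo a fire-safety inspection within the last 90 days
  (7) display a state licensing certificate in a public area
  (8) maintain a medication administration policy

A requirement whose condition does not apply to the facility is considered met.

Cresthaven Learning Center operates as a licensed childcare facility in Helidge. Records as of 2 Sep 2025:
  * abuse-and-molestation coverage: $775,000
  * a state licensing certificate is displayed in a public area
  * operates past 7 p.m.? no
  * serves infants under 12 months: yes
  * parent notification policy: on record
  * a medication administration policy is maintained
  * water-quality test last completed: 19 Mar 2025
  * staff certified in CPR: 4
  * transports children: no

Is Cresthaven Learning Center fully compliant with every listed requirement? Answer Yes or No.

Yes

1. abuse-and-molestation coverage $775,000 ≥ $700,000 → met
2. condition 'serves infants under 12 months' holds; staff certified in CPR 4 ≥ 2 → met
3. parent notification policy present → met
4. water-quality test 167 days ago vs limit 180 → met
5. condition 'operates past 7 p.m.' does not hold → requirement n/a → met
6. condition 'transports children' does not hold → requirement n/a → met
7. state licensing certificate present → met
8. medication administration policy present → met
All met.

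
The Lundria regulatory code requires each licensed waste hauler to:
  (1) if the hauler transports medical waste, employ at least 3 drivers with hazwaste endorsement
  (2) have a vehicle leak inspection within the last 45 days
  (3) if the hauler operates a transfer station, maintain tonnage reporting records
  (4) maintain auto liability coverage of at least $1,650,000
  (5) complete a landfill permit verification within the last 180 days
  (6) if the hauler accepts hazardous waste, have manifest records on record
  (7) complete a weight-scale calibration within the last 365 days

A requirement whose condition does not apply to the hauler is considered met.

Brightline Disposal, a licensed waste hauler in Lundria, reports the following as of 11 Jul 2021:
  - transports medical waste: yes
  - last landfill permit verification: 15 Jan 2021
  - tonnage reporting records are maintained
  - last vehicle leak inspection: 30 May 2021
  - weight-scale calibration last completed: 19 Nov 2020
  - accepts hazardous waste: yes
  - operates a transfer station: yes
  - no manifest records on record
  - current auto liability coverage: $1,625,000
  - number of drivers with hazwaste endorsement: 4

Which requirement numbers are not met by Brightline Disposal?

4, 6

1. condition 'transports medical waste' holds; drivers with hazwaste endorsement 4 ≥ 3 → met
2. vehicle leak inspection 42 days ago vs limit 45 → met
3. condition 'operates a transfer station' holds; tonnage reporting records present → met
4. auto liability coverage $1,625,000 < $1,650,000 → not met
5. landfill permit verification 177 days ago vs limit 180 → met
6. condition 'accepts hazardous waste' holds; manifest records absent → not met
7. weight-scale calibration 234 days ago vs limit 365 → met
Not met: 4, 6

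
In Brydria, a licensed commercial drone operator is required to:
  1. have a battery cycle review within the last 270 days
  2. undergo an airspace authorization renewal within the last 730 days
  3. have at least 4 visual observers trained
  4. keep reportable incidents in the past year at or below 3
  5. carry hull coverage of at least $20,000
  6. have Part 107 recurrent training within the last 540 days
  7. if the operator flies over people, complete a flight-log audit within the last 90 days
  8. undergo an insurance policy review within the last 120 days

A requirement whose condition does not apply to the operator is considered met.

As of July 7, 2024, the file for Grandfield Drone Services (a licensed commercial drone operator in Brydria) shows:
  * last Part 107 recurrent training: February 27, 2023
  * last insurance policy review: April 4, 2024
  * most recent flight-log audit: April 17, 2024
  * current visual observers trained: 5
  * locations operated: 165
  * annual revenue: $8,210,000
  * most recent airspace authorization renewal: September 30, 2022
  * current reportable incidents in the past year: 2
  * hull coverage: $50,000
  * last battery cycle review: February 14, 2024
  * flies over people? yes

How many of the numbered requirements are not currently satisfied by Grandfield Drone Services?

0

1. battery cycle review 144 days ago vs limit 270 → met
2. airspace authorization renewal 646 days ago vs limit 730 → met
3. visual observers trained 5 ≥ 4 → met
4. reportable incidents in the past year 2 ≤ 3 → met
5. hull coverage $50,000 ≥ $20,000 → met
6. Part 107 recurrent training 496 days ago vs limit 540 → met
7. condition 'flies over people' holds; flight-log audit 81 days ago vs limit 90 → met
8. insurance policy review 94 days ago vs limit 120 → met
Not met: 0 of 8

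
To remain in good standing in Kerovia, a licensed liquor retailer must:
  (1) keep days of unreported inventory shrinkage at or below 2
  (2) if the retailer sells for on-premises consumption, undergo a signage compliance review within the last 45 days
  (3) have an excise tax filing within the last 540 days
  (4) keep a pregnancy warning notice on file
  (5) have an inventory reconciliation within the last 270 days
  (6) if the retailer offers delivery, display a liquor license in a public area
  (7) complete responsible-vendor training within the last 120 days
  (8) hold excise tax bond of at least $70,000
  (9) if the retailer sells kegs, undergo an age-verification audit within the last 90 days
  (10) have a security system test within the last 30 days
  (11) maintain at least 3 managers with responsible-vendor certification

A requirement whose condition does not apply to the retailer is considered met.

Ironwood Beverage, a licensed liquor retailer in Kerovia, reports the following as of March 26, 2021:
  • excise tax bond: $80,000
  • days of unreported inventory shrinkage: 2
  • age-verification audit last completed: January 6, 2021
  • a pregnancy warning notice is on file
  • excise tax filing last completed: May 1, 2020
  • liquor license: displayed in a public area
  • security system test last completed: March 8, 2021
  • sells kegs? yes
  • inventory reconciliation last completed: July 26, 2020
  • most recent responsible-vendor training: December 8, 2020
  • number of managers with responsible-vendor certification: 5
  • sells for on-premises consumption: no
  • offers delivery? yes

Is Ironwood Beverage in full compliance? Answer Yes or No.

Yes

1. days of unreported inventory shrinkage 2 ≤ 2 → met
2. condition 'sells for on-premises consumption' does not hold → requirement n/a → met
3. excise tax filing 329 days ago vs limit 540 → met
4. pregnancy warning notice present → met
5. inventory reconciliation 243 days ago vs limit 270 → met
6. condition 'offers delivery' holds; liquor license present → met
7. responsible-vendor training 108 days ago vs limit 120 → met
8. excise tax bond $80,000 ≥ $70,000 → met
9. condition 'sells kegs' holds; age-verification audit 79 days ago vs limit 90 → met
10. security system test 18 days ago vs limit 30 → met
11. managers with responsible-vendor certification 5 ≥ 3 → met
All met.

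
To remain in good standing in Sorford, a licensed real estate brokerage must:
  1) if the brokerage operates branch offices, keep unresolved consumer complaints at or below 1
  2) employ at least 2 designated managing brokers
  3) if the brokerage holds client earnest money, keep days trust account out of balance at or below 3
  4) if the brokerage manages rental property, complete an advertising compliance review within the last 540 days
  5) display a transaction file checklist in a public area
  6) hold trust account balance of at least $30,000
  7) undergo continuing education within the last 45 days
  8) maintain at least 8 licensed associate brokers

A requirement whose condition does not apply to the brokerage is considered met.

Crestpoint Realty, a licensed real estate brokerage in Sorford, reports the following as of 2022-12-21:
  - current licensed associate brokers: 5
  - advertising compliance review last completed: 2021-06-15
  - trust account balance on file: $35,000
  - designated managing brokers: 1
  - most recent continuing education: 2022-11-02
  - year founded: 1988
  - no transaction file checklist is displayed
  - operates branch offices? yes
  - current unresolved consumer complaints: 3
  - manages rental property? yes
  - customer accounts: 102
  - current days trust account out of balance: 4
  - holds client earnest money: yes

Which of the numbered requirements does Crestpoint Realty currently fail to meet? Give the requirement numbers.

1. condition 'operates branch offices' holds; unresolved consumer complaints 3 > 1 → not met
2. designated managing brokers 1 < 2 → not met
3. condition 'holds client earnest money' holds; days trust account out of balance 4 > 3 → not met
4. condition 'manages rental property' holds; advertising compliance review 554 days ago vs limit 540 → not met
5. transaction file checklist absent → not met
6. trust account balance $35,000 ≥ $30,000 → met
7. continuing education 49 days ago vs limit 45 → not met
8. licensed associate brokers 5 < 8 → not met
Not met: 1, 2, 3, 4, 5, 7, 8

1, 2, 3, 4, 5, 7, 8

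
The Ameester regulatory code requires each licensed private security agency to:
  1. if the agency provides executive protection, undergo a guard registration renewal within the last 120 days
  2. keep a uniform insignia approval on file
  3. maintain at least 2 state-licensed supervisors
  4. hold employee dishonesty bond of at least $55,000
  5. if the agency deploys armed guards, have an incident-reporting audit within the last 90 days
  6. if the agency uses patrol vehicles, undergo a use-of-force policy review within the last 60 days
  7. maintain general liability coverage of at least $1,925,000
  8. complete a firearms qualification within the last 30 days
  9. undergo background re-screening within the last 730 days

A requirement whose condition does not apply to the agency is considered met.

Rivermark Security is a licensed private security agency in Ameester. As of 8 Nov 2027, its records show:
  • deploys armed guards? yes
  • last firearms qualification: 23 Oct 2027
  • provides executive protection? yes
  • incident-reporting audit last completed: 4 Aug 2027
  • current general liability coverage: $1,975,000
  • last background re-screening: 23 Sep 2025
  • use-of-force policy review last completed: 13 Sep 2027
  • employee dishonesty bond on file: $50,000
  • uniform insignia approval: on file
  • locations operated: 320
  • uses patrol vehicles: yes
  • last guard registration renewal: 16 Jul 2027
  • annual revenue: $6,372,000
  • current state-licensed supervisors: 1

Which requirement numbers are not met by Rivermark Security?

1. condition 'provides executive protection' holds; guard registration renewal 115 days ago vs limit 120 → met
2. uniform insignia approval present → met
3. state-licensed supervisors 1 < 2 → not met
4. employee dishonesty bond $50,000 < $55,000 → not met
5. condition 'deploys armed guards' holds; incident-reporting audit 96 days ago vs limit 90 → not met
6. condition 'uses patrol vehicles' holds; use-of-force policy review 56 days ago vs limit 60 → met
7. general liability coverage $1,975,000 ≥ $1,925,000 → met
8. firearms qualification 16 days ago vs limit 30 → met
9. background re-screening 776 days ago vs limit 730 → not met
Not met: 3, 4, 5, 9

3, 4, 5, 9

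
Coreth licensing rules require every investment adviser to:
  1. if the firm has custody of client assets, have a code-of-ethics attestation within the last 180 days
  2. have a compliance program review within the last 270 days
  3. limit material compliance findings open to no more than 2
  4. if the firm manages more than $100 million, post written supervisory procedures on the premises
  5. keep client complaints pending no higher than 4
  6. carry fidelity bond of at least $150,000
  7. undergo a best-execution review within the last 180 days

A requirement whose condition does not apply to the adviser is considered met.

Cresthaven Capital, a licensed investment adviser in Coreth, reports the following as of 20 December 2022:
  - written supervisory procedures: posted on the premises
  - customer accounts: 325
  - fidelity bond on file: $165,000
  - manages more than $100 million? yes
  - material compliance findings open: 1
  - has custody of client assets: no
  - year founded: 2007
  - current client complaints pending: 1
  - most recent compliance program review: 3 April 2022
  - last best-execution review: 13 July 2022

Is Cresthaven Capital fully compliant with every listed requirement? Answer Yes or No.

1. condition 'has custody of client assets' does not hold → requirement n/a → met
2. compliance program review 261 days ago vs limit 270 → met
3. material compliance findings open 1 ≤ 2 → met
4. condition 'manages more than $100 million' holds; written supervisory procedures present → met
5. client complaints pending 1 ≤ 4 → met
6. fidelity bond $165,000 ≥ $150,000 → met
7. best-execution review 160 days ago vs limit 180 → met
All met.

Yes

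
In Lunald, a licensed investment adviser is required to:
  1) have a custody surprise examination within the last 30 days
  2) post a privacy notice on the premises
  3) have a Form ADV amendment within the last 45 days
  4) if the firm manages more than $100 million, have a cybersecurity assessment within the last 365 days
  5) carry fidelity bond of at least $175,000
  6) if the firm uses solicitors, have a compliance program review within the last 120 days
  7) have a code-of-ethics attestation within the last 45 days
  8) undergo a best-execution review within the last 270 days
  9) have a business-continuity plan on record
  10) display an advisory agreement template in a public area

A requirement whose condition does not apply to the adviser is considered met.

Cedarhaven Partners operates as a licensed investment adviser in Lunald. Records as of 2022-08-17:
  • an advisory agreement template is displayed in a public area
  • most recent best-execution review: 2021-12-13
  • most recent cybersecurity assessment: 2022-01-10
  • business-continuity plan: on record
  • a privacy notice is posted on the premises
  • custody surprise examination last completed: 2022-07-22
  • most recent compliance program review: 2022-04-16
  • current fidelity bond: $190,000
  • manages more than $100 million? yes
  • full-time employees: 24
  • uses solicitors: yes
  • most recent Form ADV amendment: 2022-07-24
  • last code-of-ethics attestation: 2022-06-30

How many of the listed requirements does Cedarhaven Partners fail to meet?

2

1. custody surprise examination 26 days ago vs limit 30 → met
2. privacy notice present → met
3. Form ADV amendment 24 days ago vs limit 45 → met
4. condition 'manages more than $100 million' holds; cybersecurity assessment 219 days ago vs limit 365 → met
5. fidelity bond $190,000 ≥ $175,000 → met
6. condition 'uses solicitors' holds; compliance program review 123 days ago vs limit 120 → not met
7. code-of-ethics attestation 48 days ago vs limit 45 → not met
8. best-execution review 247 days ago vs limit 270 → met
9. business-continuity plan present → met
10. advisory agreement template present → met
Not met: 2 of 10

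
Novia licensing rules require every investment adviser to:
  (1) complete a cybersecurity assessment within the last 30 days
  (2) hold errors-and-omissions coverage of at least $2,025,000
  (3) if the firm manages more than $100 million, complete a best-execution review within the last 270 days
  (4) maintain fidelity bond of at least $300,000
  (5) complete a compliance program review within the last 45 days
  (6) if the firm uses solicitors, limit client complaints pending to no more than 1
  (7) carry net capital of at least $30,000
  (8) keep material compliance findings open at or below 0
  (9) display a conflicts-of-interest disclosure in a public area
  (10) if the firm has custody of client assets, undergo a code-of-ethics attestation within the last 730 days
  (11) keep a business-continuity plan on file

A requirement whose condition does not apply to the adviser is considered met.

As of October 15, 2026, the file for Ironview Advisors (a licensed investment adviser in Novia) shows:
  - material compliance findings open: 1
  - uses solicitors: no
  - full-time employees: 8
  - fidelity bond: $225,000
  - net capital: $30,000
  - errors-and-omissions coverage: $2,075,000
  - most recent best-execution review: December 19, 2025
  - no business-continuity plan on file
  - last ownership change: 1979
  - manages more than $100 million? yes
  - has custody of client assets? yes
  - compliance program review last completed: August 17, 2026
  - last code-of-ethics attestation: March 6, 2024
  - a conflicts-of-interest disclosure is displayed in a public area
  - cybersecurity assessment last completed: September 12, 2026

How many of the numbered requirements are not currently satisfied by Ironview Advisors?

7

1. cybersecurity assessment 33 days ago vs limit 30 → not met
2. errors-and-omissions coverage $2,075,000 ≥ $2,025,000 → met
3. condition 'manages more than $100 million' holds; best-execution review 300 days ago vs limit 270 → not met
4. fidelity bond $225,000 < $300,000 → not met
5. compliance program review 59 days ago vs limit 45 → not met
6. condition 'uses solicitors' does not hold → requirement n/a → met
7. net capital $30,000 ≥ $30,000 → met
8. material compliance findings open 1 > 0 → not met
9. conflicts-of-interest disclosure present → met
10. condition 'has custody of client assets' holds; code-of-ethics attestation 953 days ago vs limit 730 → not met
11. business-continuity plan absent → not met
Not met: 7 of 11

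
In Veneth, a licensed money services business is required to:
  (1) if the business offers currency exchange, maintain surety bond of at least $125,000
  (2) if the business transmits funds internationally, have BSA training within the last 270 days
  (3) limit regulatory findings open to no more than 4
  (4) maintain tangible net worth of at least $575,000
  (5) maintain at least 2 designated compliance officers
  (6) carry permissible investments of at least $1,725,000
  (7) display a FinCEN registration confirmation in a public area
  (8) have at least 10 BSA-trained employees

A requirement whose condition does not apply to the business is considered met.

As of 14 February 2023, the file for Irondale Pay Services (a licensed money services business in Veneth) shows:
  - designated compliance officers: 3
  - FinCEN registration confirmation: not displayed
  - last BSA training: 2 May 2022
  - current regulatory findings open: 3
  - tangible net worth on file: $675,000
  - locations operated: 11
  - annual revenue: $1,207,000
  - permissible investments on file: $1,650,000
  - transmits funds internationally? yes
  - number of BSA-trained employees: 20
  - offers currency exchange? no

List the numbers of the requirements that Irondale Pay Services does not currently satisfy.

2, 6, 7

1. condition 'offers currency exchange' does not hold → requirement n/a → met
2. condition 'transmits funds internationally' holds; BSA training 288 days ago vs limit 270 → not met
3. regulatory findings open 3 ≤ 4 → met
4. tangible net worth $675,000 ≥ $575,000 → met
5. designated compliance officers 3 ≥ 2 → met
6. permissible investments $1,650,000 < $1,725,000 → not met
7. FinCEN registration confirmation absent → not met
8. BSA-trained employees 20 ≥ 10 → met
Not met: 2, 6, 7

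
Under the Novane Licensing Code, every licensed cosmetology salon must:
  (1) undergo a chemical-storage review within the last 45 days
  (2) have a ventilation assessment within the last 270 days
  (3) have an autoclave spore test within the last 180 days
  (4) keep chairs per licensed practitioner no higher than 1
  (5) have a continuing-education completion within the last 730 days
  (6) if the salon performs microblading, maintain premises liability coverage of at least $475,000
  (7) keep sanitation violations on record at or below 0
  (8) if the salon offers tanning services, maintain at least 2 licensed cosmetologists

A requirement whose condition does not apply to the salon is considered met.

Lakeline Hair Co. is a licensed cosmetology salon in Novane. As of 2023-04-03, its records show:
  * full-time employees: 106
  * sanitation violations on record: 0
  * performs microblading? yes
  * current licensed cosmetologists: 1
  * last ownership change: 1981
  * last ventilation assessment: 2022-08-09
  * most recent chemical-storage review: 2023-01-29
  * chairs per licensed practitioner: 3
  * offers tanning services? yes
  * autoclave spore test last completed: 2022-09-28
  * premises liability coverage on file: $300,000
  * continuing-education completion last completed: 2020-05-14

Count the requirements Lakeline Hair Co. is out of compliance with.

6

1. chemical-storage review 64 days ago vs limit 45 → not met
2. ventilation assessment 237 days ago vs limit 270 → met
3. autoclave spore test 187 days ago vs limit 180 → not met
4. chairs per licensed practitioner 3 > 1 → not met
5. continuing-education completion 1054 days ago vs limit 730 → not met
6. condition 'performs microblading' holds; premises liability coverage $300,000 < $475,000 → not met
7. sanitation violations on record 0 ≤ 0 → met
8. condition 'offers tanning services' holds; licensed cosmetologists 1 < 2 → not met
Not met: 6 of 8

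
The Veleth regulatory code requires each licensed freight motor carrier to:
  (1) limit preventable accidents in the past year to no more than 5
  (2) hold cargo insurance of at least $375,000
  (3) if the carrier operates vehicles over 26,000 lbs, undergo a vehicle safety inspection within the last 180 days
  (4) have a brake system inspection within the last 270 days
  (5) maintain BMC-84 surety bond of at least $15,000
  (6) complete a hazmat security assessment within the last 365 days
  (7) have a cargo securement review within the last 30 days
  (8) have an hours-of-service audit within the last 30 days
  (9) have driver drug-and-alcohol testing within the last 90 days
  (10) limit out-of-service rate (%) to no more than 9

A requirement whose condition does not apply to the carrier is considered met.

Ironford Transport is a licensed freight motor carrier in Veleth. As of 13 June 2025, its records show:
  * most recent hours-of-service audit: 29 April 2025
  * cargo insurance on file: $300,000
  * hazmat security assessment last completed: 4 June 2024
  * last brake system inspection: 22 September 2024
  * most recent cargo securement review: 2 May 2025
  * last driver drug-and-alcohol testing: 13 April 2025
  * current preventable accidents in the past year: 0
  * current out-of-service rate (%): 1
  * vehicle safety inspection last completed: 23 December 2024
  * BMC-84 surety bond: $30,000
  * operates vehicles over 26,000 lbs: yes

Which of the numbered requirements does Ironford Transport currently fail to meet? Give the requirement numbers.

1. preventable accidents in the past year 0 ≤ 5 → met
2. cargo insurance $300,000 < $375,000 → not met
3. condition 'operates vehicles over 26,000 lbs' holds; vehicle safety inspection 172 days ago vs limit 180 → met
4. brake system inspection 264 days ago vs limit 270 → met
5. BMC-84 surety bond $30,000 ≥ $15,000 → met
6. hazmat security assessment 374 days ago vs limit 365 → not met
7. cargo securement review 42 days ago vs limit 30 → not met
8. hours-of-service audit 45 days ago vs limit 30 → not met
9. driver drug-and-alcohol testing 61 days ago vs limit 90 → met
10. out-of-service rate (%) 1 ≤ 9 → met
Not met: 2, 6, 7, 8

2, 6, 7, 8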